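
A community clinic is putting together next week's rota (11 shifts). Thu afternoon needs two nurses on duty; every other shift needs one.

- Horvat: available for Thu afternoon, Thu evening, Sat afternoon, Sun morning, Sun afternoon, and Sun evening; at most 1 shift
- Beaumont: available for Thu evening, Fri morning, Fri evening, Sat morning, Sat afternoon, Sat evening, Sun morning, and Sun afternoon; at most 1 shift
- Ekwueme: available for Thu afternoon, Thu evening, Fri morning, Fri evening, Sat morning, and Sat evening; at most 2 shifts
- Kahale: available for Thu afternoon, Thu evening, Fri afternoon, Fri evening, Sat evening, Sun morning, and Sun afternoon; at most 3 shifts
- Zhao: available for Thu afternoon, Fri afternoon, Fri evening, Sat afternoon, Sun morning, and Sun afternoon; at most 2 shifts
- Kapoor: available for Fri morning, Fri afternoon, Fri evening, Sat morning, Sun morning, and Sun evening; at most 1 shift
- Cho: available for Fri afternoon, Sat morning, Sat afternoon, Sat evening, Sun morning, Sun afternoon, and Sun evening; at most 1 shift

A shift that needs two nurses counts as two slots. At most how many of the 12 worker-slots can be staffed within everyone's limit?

Total capacity across all nurses is 1+1+2+3+2+1+1 = 11, and 12 slots are needed, so at most 11 can be filled.
An assignment achieving 11: Thu afternoon→Ekwueme+Kahale, Thu evening→Ekwueme, Fri morning→Beaumont, Fri afternoon→Kahale, Fri evening→Zhao, Sat morning→Kapoor, Sat afternoon→Zhao, Sat evening→Kahale, Sun afternoon→Cho, Sun evening→Horvat.
Loads: Horvat 1/1, Beaumont 1/1, Ekwueme 2/2, Kahale 3/3, Zhao 2/2, Kapoor 1/1, Cho 1/1.

11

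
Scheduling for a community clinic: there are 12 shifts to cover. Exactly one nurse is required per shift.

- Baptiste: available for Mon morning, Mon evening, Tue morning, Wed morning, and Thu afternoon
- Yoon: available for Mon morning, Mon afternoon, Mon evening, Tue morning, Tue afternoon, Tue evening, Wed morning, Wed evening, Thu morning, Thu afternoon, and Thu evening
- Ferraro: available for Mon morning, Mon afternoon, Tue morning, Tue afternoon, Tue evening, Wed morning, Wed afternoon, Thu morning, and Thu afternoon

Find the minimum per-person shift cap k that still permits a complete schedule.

With 3 nurses and 12 worker-slots to fill, someone must work at least ⌈12/3⌉ = 4 shifts, so k ≥ 4.
k = 4 works: Mon morning→Baptiste, Mon afternoon→Yoon, Mon evening→Baptiste, Tue morning→Baptiste, Tue afternoon→Yoon, Tue evening→Ferraro, Wed morning→Baptiste, Wed afternoon→Ferraro, Wed evening→Yoon, Thu morning→Ferraro, Thu afternoon→Ferraro, Thu evening→Yoon.
Loads: Baptiste 4, Yoon 4, Ferraro 4 — all ≤ 4.

4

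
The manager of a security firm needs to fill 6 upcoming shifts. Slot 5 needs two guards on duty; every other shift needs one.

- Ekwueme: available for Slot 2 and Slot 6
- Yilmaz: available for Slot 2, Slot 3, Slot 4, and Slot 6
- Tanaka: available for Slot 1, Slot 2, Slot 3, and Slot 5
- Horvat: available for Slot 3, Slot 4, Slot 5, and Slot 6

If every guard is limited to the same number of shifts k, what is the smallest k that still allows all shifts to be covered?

With 4 guards and 7 worker-slots to fill, someone must work at least ⌈7/4⌉ = 2 shifts, so k ≥ 2.
k = 2 works: Slot 1→Tanaka, Slot 2→Ekwueme, Slot 3→Yilmaz, Slot 4→Yilmaz, Slot 5→Tanaka+Horvat, Slot 6→Ekwueme.
Loads: Ekwueme 2, Yilmaz 2, Tanaka 2, Horvat 1 — all ≤ 2.

2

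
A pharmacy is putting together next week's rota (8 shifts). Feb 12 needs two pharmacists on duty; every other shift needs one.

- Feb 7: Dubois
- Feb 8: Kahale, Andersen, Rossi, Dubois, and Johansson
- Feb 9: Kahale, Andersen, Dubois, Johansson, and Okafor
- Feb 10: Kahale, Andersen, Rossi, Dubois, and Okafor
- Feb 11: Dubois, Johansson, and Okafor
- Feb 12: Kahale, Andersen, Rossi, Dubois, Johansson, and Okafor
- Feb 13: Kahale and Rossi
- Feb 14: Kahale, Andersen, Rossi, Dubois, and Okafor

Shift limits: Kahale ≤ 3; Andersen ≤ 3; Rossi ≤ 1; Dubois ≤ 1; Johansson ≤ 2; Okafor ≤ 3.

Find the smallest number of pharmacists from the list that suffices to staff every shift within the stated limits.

9 slots to fill and no one can take more than 3, so at least ⌈9/3⌉ = 3 pharmacists are needed.
No set of 3 pharmacists can cover every shift (each such set leaves at least one shift with no one available or exceeds a cap).
Kahale, Andersen, Dubois, and Johansson alone can cover everything: Feb 7→Dubois, Feb 8→Andersen, Feb 9→Andersen, Feb 10→Kahale, Feb 11→Johansson, Feb 12→Andersen+Johansson, Feb 13→Kahale, Feb 14→Kahale.

4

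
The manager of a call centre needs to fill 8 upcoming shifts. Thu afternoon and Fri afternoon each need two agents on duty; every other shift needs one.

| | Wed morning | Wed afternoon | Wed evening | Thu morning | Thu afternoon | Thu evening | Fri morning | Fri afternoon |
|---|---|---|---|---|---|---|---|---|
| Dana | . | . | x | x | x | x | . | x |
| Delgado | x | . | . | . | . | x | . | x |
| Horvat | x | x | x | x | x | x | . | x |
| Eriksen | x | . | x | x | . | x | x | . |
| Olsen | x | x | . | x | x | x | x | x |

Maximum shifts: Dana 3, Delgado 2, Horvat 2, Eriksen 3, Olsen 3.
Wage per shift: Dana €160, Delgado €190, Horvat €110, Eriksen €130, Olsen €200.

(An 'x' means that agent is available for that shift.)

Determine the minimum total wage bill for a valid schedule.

€1470

Picking the cheapest available agent for each shift independently would cost €1220, but that ignores the shift limits.
An optimal schedule: Wed morning→Eriksen, Wed afternoon→Horvat, Wed evening→Eriksen, Thu morning→Dana, Thu afternoon→Horvat+Dana, Thu evening→Delgado, Fri morning→Eriksen, Fri afternoon→Dana+Delgado.
Total: 130 + 110 + 130 + 160 + 110 + 160 + 190 + 130 + 160 + 190 = €1470.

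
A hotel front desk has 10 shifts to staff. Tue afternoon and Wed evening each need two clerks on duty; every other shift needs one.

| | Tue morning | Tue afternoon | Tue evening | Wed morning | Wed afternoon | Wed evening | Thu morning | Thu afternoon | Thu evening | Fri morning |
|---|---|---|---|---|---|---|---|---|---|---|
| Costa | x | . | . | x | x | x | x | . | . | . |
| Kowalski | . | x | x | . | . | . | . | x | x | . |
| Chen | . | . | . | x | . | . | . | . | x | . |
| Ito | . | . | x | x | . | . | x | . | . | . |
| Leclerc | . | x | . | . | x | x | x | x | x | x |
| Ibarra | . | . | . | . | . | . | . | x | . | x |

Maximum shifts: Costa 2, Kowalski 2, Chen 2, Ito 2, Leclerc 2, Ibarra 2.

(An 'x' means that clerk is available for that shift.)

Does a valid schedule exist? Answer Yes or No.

Total capacity is 12 and 12 slots are needed, so capacity alone doesn't rule it out.
Shifts {Tue morning, Tue afternoon, Wed afternoon, Wed evening} need 6 worker-slots in total, but the clerks available for any of those shifts (Costa, Kowalski, and Leclerc) can supply at most 5 among them. So no valid schedule exists.

No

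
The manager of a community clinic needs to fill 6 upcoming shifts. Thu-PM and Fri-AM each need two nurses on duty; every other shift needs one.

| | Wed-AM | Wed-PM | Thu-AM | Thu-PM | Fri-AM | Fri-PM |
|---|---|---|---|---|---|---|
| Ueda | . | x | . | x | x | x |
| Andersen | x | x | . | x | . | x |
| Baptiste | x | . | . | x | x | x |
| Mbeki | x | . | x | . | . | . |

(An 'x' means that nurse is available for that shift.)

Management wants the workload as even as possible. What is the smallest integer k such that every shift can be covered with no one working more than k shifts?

With 4 nurses and 8 worker-slots to fill, someone must work at least ⌈8/4⌉ = 2 shifts, so k ≥ 2.
k = 2 works: Wed-AM→Mbeki, Wed-PM→Ueda, Thu-AM→Mbeki, Thu-PM→Andersen+Baptiste, Fri-AM→Ueda+Baptiste, Fri-PM→Andersen.
Loads: Ueda 2, Andersen 2, Baptiste 2, Mbeki 2 — all ≤ 2.

2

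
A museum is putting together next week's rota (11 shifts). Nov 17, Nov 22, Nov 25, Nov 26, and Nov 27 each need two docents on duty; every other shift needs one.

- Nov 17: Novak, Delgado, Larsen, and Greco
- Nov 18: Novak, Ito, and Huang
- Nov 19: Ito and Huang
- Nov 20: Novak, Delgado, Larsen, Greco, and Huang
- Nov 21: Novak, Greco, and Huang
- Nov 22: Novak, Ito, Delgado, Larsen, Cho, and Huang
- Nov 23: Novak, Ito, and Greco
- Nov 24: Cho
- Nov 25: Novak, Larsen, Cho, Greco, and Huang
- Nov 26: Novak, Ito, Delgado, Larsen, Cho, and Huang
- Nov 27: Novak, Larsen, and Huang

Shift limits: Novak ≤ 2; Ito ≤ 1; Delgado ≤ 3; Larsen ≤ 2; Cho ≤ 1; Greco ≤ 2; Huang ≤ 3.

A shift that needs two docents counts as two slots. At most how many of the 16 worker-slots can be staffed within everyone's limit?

14

Total capacity across all docents is 2+1+3+2+1+2+3 = 14, and 16 slots are needed, so at most 14 can be filled.
An assignment achieving 14: Nov 17→Delgado+Larsen, Nov 18→Novak, Nov 19→Ito, Nov 20→Delgado, Nov 21→Novak, Nov 22→Delgado+Huang, Nov 23→Greco, Nov 24→Cho, Nov 25→Greco+Huang, Nov 27→Larsen+Huang.
Loads: Novak 2/2, Ito 1/1, Delgado 3/3, Larsen 2/2, Cho 1/1, Greco 2/2, Huang 3/3.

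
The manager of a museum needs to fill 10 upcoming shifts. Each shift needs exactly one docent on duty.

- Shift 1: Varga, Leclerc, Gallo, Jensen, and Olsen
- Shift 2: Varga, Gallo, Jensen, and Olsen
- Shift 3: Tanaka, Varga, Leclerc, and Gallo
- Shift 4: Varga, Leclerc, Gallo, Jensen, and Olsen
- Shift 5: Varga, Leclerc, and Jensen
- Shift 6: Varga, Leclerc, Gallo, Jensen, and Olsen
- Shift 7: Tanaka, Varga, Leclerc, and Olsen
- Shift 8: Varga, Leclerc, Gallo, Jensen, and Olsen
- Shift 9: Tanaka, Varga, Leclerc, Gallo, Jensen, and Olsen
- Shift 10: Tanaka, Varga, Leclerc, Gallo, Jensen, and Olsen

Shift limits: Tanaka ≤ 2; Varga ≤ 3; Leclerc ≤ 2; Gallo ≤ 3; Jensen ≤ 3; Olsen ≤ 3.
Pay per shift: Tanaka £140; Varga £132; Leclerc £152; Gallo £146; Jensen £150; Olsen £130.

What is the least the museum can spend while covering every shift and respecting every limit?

£1358

Picking the cheapest available docent for each shift independently would cost £1304, but that ignores the shift limits.
An optimal schedule: Shift 1→Olsen, Shift 2→Olsen, Shift 3→Varga, Shift 4→Varga, Shift 5→Varga, Shift 6→Gallo, Shift 7→Olsen, Shift 8→Gallo, Shift 9→Tanaka, Shift 10→Tanaka.
Total: 130 + 130 + 132 + 132 + 132 + 146 + 130 + 146 + 140 + 140 = £1358.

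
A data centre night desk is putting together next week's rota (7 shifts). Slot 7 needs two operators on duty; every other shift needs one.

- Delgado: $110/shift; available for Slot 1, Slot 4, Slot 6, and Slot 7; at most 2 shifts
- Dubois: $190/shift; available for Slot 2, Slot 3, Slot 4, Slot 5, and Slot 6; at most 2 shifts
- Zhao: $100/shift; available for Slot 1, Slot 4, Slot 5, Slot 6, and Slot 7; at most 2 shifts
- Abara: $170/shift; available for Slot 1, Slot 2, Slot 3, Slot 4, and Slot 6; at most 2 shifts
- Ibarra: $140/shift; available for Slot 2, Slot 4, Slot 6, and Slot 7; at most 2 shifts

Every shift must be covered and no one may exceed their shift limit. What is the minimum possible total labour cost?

Picking the cheapest available operator for each shift independently would cost $920, but that ignores the shift limits.
An optimal schedule: Slot 1→Zhao, Slot 2→Ibarra, Slot 3→Abara, Slot 4→Delgado, Slot 5→Zhao, Slot 6→Abara, Slot 7→Delgado+Ibarra.
Total: 100 + 140 + 170 + 110 + 100 + 170 + 110 + 140 = $1040.

$1040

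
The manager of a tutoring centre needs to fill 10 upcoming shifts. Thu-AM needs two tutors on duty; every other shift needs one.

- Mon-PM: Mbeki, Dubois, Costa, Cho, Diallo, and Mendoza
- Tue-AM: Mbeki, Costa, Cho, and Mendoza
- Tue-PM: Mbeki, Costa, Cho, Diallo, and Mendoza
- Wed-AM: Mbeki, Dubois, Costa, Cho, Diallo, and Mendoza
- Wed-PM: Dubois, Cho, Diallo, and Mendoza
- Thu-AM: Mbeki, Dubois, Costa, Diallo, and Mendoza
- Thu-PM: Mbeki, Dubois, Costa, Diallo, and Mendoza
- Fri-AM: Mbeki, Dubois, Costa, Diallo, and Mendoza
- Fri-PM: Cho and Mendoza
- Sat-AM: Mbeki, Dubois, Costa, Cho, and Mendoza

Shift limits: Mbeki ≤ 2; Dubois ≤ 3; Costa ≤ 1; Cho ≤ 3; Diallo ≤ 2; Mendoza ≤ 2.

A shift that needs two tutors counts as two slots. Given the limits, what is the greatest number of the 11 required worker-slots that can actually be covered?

11

Total capacity across all tutors is 2+3+1+3+2+2 = 13, and 11 slots are needed, so at most 11 can be filled.
An assignment achieving 11: Mon-PM→Cho, Tue-AM→Mbeki, Tue-PM→Mbeki, Wed-AM→Diallo, Wed-PM→Dubois, Thu-AM→Dubois+Costa, Thu-PM→Dubois, Fri-AM→Diallo, Fri-PM→Cho, Sat-AM→Cho.
Loads: Mbeki 2/2, Dubois 3/3, Costa 1/1, Cho 3/3, Diallo 2/2, Mendoza 0/2.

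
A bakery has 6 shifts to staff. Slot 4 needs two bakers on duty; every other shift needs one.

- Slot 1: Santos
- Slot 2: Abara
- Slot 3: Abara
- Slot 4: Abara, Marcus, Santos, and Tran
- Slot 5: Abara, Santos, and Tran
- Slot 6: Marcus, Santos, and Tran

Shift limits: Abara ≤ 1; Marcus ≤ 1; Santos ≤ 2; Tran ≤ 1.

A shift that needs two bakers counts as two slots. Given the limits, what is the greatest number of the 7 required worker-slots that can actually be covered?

Total capacity across all bakers is 1+1+2+1 = 5, and 7 slots are needed, so at most 5 can be filled.
An assignment achieving 5: Slot 1→Santos, Slot 2→Abara, Slot 4→Tran, Slot 5→Santos, Slot 6→Marcus.
Loads: Abara 1/1, Marcus 1/1, Santos 2/2, Tran 1/1.

5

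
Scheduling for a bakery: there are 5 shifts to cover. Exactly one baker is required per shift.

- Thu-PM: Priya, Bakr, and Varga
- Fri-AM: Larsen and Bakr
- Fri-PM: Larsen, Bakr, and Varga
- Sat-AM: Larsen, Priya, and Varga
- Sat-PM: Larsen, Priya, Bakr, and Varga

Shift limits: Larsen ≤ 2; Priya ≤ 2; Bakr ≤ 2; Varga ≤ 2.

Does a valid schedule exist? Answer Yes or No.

One valid schedule: Thu-PM→Priya, Fri-AM→Larsen, Fri-PM→Larsen, Sat-AM→Priya, Sat-PM→Bakr.
Loads: Larsen 2/2, Priya 2/2, Bakr 1/2, Varga 0/2 — all within limits.

Yes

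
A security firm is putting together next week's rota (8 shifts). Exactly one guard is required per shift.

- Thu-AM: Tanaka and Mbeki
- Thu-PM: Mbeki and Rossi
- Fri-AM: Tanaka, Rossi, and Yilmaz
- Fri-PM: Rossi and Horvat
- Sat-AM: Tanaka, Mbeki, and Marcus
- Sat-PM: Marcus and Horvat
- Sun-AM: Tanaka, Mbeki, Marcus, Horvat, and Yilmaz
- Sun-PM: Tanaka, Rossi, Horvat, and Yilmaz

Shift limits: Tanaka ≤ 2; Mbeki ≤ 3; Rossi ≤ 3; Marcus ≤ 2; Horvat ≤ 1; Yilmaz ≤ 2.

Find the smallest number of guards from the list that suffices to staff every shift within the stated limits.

3

8 slots to fill and no one can take more than 3, so at least ⌈8/3⌉ = 3 guards are needed.
Mbeki, Rossi, and Marcus alone can cover everything: Thu-AM→Mbeki, Thu-PM→Mbeki, Fri-AM→Rossi, Fri-PM→Rossi, Sat-AM→Mbeki, Sat-PM→Marcus, Sun-AM→Marcus, Sun-PM→Rossi.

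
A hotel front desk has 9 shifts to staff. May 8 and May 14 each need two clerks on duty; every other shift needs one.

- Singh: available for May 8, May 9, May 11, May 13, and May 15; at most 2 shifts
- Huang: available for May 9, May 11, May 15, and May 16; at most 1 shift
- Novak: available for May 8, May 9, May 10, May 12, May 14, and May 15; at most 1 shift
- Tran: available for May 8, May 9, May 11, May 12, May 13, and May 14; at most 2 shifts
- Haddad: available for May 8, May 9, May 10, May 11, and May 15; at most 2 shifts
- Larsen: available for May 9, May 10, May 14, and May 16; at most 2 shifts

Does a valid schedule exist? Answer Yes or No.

No

Total capacity is 2+1+1+2+2+2 = 10 but 11 worker-slots are needed — infeasible.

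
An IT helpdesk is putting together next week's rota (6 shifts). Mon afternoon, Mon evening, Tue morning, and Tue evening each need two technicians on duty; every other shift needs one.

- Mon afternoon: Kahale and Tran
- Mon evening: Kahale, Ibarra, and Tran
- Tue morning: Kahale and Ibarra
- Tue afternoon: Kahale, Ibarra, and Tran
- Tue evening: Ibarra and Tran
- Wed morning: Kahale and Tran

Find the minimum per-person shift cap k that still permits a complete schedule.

4

With 3 technicians and 10 worker-slots to fill, someone must work at least ⌈10/3⌉ = 4 shifts, so k ≥ 4.
k = 4 works: Mon afternoon→Kahale+Tran, Mon evening→Kahale+Ibarra, Tue morning→Kahale+Ibarra, Tue afternoon→Ibarra, Tue evening→Ibarra+Tran, Wed morning→Kahale.
Loads: Kahale 4, Ibarra 4, Tran 2 — all ≤ 4.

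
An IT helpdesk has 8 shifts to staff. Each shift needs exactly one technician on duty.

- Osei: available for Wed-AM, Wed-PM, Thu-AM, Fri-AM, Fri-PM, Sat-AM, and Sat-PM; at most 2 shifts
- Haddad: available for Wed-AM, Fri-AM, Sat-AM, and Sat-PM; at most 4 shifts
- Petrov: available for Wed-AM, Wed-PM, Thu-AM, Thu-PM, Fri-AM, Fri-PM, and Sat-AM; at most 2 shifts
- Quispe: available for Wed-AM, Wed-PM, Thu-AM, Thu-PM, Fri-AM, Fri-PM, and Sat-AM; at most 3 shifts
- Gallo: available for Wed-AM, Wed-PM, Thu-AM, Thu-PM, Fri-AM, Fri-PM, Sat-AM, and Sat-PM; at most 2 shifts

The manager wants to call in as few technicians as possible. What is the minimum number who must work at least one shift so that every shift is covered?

8 slots to fill and no one can take more than 4, so at least ⌈8/4⌉ = 2 technicians are needed.
Any 2 technicians together have capacity at most 4+3 = 7 < 8 slots, so 2 can never suffice.
Osei, Haddad, and Petrov alone can cover everything: Wed-AM→Haddad, Wed-PM→Osei, Thu-AM→Osei, Thu-PM→Petrov, Fri-AM→Haddad, Fri-PM→Petrov, Sat-AM→Haddad, Sat-PM→Haddad.

3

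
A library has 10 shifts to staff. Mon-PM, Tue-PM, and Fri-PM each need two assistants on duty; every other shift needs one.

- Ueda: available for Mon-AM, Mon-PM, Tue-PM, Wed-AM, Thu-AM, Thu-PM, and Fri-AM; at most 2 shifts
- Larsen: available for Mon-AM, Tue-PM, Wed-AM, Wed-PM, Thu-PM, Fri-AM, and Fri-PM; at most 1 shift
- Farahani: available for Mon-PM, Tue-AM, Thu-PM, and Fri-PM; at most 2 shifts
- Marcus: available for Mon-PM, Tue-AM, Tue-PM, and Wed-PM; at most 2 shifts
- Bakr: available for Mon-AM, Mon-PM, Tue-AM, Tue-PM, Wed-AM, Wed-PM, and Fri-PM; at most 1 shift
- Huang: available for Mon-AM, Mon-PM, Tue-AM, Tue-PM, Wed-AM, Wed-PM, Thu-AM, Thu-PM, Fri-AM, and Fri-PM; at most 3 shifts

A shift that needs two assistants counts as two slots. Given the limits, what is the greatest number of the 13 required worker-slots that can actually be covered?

Total capacity across all assistants is 2+1+2+2+1+3 = 11, and 13 slots are needed, so at most 11 can be filled.
An assignment achieving 11: Mon-AM→Larsen, Mon-PM→Marcus+Huang, Tue-AM→Farahani, Tue-PM→Huang, Wed-AM→Bakr, Wed-PM→Marcus, Thu-AM→Ueda, Thu-PM→Farahani, Fri-AM→Ueda, Fri-PM→Huang.
Loads: Ueda 2/2, Larsen 1/1, Farahani 2/2, Marcus 2/2, Bakr 1/1, Huang 3/3.

11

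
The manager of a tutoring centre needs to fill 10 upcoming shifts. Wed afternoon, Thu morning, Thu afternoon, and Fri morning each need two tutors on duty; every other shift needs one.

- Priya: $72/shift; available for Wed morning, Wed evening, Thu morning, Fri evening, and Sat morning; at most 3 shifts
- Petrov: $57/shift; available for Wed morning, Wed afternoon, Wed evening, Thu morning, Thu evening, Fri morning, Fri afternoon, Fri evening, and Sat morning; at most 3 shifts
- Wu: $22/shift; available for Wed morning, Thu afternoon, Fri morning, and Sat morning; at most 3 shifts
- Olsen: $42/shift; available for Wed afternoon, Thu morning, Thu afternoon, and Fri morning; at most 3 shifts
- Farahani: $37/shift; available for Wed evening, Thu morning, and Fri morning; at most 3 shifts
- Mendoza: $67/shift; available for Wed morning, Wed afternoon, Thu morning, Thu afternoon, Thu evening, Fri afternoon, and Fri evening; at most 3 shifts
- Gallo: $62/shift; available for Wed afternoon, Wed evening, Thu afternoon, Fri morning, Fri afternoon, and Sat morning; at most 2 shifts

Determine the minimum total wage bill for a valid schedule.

$598

Picking the cheapest available tutor for each shift independently would cost $553, but that ignores the shift limits.
An optimal schedule: Wed morning→Wu, Wed afternoon→Olsen+Gallo, Wed evening→Farahani, Thu morning→Farahani+Olsen, Thu afternoon→Wu+Olsen, Thu evening→Petrov, Fri morning→Farahani+Gallo, Fri afternoon→Petrov, Fri evening→Petrov, Sat morning→Wu.
Total: 22 + 42 + 62 + 37 + 37 + 42 + 22 + 42 + 57 + 37 + 62 + 57 + 57 + 22 = $598.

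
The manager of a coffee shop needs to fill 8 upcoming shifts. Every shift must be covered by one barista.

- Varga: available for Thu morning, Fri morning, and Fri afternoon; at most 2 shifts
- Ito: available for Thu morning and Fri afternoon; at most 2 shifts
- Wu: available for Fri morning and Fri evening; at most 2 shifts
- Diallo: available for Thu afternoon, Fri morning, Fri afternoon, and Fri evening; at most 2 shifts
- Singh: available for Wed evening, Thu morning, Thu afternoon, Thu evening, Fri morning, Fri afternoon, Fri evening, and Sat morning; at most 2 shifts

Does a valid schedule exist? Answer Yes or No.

No

Total capacity is 10 and 8 slots are needed, so capacity alone doesn't rule it out.
Shifts {Wed evening, Thu evening, Sat morning} need 3 worker-slots in total, but the baristas available for any of those shifts (Singh) can supply at most 2 among them. So no valid schedule exists.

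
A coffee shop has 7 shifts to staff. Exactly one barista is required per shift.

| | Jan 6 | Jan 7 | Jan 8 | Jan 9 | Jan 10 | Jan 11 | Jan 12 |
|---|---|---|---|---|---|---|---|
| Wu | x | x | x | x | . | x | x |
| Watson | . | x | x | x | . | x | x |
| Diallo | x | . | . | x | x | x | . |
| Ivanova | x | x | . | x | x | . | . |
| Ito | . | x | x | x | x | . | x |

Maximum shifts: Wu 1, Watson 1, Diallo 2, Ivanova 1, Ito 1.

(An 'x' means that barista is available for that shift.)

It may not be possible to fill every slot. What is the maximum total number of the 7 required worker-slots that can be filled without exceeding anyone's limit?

Total capacity across all baristas is 1+1+2+1+1 = 6, and 7 slots are needed, so at most 6 can be filled.
An assignment achieving 6: Jan 6→Wu, Jan 7→Ivanova, Jan 8→Watson, Jan 10→Diallo, Jan 11→Diallo, Jan 12→Ito.
Loads: Wu 1/1, Watson 1/1, Diallo 2/2, Ivanova 1/1, Ito 1/1.

6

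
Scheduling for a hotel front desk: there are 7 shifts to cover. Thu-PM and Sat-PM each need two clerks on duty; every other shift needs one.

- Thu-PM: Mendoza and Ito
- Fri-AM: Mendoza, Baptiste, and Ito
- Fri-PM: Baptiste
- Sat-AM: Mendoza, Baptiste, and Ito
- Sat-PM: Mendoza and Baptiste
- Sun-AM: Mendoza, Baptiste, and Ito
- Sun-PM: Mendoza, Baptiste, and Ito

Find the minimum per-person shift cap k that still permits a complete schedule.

3

With 3 clerks and 9 worker-slots to fill, someone must work at least ⌈9/3⌉ = 3 shifts, so k ≥ 3.
k = 3 works: Thu-PM→Mendoza+Ito, Fri-AM→Mendoza, Fri-PM→Baptiste, Sat-AM→Baptiste, Sat-PM→Mendoza+Baptiste, Sun-AM→Ito, Sun-PM→Ito.
Loads: Mendoza 3, Baptiste 3, Ito 3 — all ≤ 3.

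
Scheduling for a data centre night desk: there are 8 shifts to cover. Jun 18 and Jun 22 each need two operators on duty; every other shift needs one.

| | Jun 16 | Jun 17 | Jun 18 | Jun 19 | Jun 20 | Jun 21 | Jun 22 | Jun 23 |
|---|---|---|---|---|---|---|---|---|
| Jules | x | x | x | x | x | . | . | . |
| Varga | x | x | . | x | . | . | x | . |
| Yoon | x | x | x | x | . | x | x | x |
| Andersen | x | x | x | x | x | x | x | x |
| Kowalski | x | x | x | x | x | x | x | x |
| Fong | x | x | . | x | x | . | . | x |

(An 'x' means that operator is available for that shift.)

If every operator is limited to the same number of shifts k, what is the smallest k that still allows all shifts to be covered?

With 6 operators and 10 worker-slots to fill, someone must work at least ⌈10/6⌉ = 2 shifts, so k ≥ 2.
k = 2 works: Jun 16→Jules, Jun 17→Varga, Jun 18→Andersen+Kowalski, Jun 19→Varga, Jun 20→Jules, Jun 21→Yoon, Jun 22→Andersen+Kowalski, Jun 23→Yoon.
Loads: Jules 2, Varga 2, Yoon 2, Andersen 2, Kowalski 2, Fong 0 — all ≤ 2.

2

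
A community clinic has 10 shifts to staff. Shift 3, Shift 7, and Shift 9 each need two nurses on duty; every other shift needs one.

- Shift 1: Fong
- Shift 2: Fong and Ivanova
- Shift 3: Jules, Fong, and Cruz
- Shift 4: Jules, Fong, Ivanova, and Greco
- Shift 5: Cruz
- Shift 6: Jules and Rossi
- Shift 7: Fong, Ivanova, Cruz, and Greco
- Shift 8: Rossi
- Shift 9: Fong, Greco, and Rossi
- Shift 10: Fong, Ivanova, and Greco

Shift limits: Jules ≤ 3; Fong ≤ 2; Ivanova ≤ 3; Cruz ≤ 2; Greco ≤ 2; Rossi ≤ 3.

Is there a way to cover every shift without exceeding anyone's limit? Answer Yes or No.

Yes

Shift 1 can only be covered by Fong, so that assignment is forced.
Shift 5 can only be covered by Cruz, so that assignment is forced.
Shift 8 can only be covered by Rossi, so that assignment is forced.
One valid schedule: Shift 1→Fong, Shift 2→Fong, Shift 3→Jules+Cruz, Shift 4→Jules, Shift 5→Cruz, Shift 6→Jules, Shift 7→Ivanova+Greco, Shift 8→Rossi, Shift 9→Greco+Rossi, Shift 10→Ivanova.
Loads: Jules 3/3, Fong 2/2, Ivanova 2/3, Cruz 2/2, Greco 2/2, Rossi 2/3 — all within limits.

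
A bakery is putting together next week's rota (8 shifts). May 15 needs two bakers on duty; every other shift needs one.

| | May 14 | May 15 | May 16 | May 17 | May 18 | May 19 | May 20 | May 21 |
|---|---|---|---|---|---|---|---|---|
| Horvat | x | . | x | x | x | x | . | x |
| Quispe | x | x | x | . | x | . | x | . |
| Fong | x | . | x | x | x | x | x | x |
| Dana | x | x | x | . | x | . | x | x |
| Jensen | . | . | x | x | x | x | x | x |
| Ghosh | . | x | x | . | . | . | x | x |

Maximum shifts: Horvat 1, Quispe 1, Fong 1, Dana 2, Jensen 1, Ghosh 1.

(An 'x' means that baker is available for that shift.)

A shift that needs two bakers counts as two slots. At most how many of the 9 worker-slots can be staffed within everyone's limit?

7

Total capacity across all bakers is 1+1+1+2+1+1 = 7, and 9 slots are needed, so at most 7 can be filled.
An assignment achieving 7: May 14→Dana, May 15→Quispe+Dana, May 17→Horvat, May 18→Jensen, May 19→Fong, May 20→Ghosh.
Loads: Horvat 1/1, Quispe 1/1, Fong 1/1, Dana 2/2, Jensen 1/1, Ghosh 1/1.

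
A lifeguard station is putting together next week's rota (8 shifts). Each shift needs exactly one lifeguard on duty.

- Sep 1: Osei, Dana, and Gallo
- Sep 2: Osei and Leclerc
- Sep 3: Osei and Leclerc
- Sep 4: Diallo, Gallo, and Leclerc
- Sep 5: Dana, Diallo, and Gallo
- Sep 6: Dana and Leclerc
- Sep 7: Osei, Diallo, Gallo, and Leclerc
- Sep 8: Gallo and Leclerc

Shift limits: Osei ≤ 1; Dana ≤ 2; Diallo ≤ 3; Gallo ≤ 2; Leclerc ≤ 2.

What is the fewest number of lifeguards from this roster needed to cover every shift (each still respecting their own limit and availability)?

8 slots to fill and no one can take more than 3, so at least ⌈8/3⌉ = 3 lifeguards are needed.
Any 3 lifeguards together have capacity at most 3+2+2 = 7 < 8 slots, so 3 can never suffice.
Osei, Dana, Diallo, and Leclerc alone can cover everything: Sep 1→Dana, Sep 2→Osei, Sep 3→Leclerc, Sep 4→Diallo, Sep 5→Diallo, Sep 6→Dana, Sep 7→Diallo, Sep 8→Leclerc.

4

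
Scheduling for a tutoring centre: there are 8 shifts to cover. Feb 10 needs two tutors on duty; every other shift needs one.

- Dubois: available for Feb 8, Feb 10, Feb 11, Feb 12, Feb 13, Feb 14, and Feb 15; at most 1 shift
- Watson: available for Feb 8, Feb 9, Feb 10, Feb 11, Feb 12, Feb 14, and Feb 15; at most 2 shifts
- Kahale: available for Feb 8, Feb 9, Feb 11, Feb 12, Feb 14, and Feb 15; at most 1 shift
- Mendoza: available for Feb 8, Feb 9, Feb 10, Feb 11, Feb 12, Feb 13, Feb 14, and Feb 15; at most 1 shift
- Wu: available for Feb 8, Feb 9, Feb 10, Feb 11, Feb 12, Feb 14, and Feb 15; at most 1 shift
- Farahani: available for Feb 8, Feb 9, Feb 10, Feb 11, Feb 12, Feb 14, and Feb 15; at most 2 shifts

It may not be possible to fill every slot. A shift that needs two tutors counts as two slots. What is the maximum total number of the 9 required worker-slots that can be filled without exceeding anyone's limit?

Total capacity across all tutors is 1+2+1+1+1+2 = 8, and 9 slots are needed, so at most 8 can be filled.
An assignment achieving 8: Feb 8→Kahale, Feb 9→Watson, Feb 10→Watson+Mendoza, Feb 11→Wu, Feb 12→Farahani, Feb 13→Dubois, Feb 14→Farahani.
Loads: Dubois 1/1, Watson 2/2, Kahale 1/1, Mendoza 1/1, Wu 1/1, Farahani 2/2.

8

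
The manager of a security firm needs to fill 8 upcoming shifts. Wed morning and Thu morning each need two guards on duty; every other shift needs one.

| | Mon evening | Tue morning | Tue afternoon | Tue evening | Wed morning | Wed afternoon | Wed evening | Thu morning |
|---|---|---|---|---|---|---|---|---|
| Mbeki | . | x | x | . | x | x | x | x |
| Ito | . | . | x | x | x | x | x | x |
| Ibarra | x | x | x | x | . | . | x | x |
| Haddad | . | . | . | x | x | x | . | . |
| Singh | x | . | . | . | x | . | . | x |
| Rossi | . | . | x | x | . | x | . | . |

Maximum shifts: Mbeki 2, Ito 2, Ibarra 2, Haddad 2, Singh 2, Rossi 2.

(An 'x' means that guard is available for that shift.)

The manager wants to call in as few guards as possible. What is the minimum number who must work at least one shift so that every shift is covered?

10 slots to fill and no one can take more than 2, so at least ⌈10/2⌉ = 5 guards are needed.
Mbeki, Ito, Ibarra, Haddad, and Singh alone can cover everything: Mon evening→Ibarra, Tue morning→Mbeki, Tue afternoon→Mbeki, Tue evening→Ito, Wed morning→Haddad+Singh, Wed afternoon→Haddad, Wed evening→Ito, Thu morning→Ibarra+Singh.

5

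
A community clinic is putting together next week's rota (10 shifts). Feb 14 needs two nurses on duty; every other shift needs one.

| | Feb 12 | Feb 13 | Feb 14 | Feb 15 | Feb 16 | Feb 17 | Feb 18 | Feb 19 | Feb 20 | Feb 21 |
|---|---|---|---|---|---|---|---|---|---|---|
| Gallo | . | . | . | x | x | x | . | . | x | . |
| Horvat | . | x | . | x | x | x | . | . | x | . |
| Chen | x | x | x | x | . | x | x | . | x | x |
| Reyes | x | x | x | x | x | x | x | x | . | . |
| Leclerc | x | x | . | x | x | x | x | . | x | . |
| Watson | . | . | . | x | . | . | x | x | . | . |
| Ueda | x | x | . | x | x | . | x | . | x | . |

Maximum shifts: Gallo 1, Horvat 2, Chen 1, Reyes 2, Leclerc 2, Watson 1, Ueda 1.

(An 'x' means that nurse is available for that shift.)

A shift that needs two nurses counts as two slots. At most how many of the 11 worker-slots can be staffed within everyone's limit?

Total capacity across all nurses is 1+2+1+2+2+1+1 = 10, and 11 slots are needed, so at most 10 can be filled.
An assignment achieving 10: Feb 12→Leclerc, Feb 13→Horvat, Feb 14→Reyes, Feb 15→Watson, Feb 16→Gallo, Feb 17→Horvat, Feb 18→Leclerc, Feb 19→Reyes, Feb 20→Ueda, Feb 21→Chen.
Loads: Gallo 1/1, Horvat 2/2, Chen 1/1, Reyes 2/2, Leclerc 2/2, Watson 1/1, Ueda 1/1.

10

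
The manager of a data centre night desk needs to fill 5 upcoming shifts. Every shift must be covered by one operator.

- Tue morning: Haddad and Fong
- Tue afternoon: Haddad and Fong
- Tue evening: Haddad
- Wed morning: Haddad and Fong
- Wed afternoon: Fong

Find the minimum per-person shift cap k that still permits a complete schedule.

3

With 2 operators and 5 worker-slots to fill, someone must work at least ⌈5/2⌉ = 3 shifts, so k ≥ 3.
k = 3 works: Tue morning→Haddad, Tue afternoon→Haddad, Tue evening→Haddad, Wed morning→Fong, Wed afternoon→Fong.
Loads: Haddad 3, Fong 2 — all ≤ 3.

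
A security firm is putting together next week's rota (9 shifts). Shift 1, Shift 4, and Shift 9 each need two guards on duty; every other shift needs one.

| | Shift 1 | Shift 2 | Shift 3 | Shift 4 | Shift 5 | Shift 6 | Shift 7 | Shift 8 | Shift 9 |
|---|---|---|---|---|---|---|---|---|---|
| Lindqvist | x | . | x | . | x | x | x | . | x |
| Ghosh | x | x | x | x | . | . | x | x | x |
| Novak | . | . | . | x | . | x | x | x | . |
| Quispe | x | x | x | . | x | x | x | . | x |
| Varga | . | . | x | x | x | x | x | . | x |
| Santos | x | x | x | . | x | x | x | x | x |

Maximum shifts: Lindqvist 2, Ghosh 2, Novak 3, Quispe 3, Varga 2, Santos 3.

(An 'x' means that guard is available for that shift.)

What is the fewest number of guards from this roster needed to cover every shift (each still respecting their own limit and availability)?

5

12 slots to fill and no one can take more than 3, so at least ⌈12/3⌉ = 4 guards are needed.
Any 4 guards together have capacity at most 3+3+3+2 = 11 < 12 slots, so 4 can never suffice.
Lindqvist, Ghosh, Novak, Quispe, and Varga alone can cover everything: Shift 1→Lindqvist+Quispe, Shift 2→Ghosh, Shift 3→Quispe, Shift 4→Novak+Varga, Shift 5→Lindqvist, Shift 6→Novak, Shift 7→Novak, Shift 8→Ghosh, Shift 9→Quispe+Varga.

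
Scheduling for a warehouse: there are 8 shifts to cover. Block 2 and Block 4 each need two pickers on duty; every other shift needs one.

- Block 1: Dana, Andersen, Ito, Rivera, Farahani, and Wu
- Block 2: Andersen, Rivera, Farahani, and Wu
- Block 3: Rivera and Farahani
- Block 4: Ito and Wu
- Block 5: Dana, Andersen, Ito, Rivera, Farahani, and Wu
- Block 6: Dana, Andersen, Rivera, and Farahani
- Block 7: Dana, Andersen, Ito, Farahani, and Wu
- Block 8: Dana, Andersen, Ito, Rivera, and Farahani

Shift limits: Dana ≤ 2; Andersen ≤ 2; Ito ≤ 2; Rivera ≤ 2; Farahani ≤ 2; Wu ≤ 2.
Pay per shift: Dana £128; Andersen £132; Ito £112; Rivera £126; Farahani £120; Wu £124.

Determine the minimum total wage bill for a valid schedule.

£1220

Block 4 can only be covered by Ito and Wu, so that assignment is forced.
Picking the cheapest available picker for each shift independently would cost £1168, but that ignores the shift limits.
An optimal schedule: Block 1→Dana, Block 2→Wu+Rivera, Block 3→Farahani, Block 4→Ito+Wu, Block 5→Dana, Block 6→Farahani, Block 7→Ito, Block 8→Rivera.
Total: 128 + 124 + 126 + 120 + 112 + 124 + 128 + 120 + 112 + 126 = £1220.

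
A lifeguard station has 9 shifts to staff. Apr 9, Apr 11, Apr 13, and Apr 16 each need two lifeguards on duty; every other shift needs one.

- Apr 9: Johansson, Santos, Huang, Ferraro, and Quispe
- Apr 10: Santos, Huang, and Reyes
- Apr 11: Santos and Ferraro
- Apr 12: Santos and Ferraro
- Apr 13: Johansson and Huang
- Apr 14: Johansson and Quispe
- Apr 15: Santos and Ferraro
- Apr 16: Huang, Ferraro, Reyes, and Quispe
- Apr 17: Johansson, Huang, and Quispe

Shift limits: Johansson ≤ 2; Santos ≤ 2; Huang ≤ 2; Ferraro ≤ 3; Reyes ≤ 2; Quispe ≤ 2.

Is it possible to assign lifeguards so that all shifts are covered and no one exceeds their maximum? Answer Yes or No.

Yes

Apr 11 can only be covered by Santos and Ferraro, so that assignment is forced.
Apr 13 can only be covered by Johansson and Huang, so that assignment is forced.
One valid schedule: Apr 9→Ferraro+Quispe, Apr 10→Reyes, Apr 11→Santos+Ferraro, Apr 12→Santos, Apr 13→Johansson+Huang, Apr 14→Johansson, Apr 15→Ferraro, Apr 16→Reyes+Quispe, Apr 17→Huang.
Loads: Johansson 2/2, Santos 2/2, Huang 2/2, Ferraro 3/3, Reyes 2/2, Quispe 2/2 — all within limits.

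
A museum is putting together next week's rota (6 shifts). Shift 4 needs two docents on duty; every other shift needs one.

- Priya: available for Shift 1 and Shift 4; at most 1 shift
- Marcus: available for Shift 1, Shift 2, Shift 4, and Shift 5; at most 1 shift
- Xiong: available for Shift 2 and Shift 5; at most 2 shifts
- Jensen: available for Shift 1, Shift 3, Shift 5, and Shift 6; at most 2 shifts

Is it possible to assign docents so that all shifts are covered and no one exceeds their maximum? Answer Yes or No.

Shifts {Shift 1, Shift 3, Shift 4, Shift 6} need 5 worker-slots in total, but the docents available for any of those shifts (Priya, Marcus, and Jensen) can supply at most 4 among them. So no valid schedule exists.

No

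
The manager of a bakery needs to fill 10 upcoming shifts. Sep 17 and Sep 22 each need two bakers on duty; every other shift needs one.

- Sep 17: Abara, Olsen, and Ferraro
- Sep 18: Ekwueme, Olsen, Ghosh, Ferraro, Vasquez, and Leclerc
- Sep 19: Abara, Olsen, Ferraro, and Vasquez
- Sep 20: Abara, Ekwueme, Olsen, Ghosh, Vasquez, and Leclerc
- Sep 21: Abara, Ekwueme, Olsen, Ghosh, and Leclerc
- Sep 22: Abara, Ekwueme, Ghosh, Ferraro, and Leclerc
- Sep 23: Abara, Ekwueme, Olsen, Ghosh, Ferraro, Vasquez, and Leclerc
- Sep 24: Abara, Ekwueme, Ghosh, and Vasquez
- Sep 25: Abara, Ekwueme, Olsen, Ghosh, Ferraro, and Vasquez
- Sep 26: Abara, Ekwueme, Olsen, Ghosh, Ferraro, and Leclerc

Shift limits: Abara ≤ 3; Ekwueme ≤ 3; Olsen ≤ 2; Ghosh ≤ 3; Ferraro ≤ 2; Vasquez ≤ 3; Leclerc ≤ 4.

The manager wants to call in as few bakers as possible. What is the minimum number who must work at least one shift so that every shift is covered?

4

12 slots to fill and no one can take more than 4, so at least ⌈12/4⌉ = 3 bakers are needed.
Any 3 bakers together have capacity at most 4+3+3 = 10 < 12 slots, so 3 can never suffice.
Abara, Ekwueme, Olsen, and Leclerc alone can cover everything: Sep 17→Abara+Olsen, Sep 18→Ekwueme, Sep 19→Abara, Sep 20→Olsen, Sep 21→Leclerc, Sep 22→Ekwueme+Leclerc, Sep 23→Leclerc, Sep 24→Abara, Sep 25→Ekwueme, Sep 26→Leclerc.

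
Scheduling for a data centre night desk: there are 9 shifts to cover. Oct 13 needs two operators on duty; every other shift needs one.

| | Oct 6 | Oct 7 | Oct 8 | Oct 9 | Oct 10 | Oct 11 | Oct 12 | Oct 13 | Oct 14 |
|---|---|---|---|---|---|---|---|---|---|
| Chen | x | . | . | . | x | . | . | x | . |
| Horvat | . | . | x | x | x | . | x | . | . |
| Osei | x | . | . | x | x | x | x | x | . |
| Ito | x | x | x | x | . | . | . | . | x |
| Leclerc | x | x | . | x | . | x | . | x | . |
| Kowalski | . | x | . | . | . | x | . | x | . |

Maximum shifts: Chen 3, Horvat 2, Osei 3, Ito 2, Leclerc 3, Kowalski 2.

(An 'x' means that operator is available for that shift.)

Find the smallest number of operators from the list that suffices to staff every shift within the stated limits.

10 slots to fill and no one can take more than 3, so at least ⌈10/3⌉ = 4 operators are needed.
Chen, Horvat, Osei, and Ito alone can cover everything: Oct 6→Chen, Oct 7→Ito, Oct 8→Horvat, Oct 9→Osei, Oct 10→Chen, Oct 11→Osei, Oct 12→Horvat, Oct 13→Chen+Osei, Oct 14→Ito.

4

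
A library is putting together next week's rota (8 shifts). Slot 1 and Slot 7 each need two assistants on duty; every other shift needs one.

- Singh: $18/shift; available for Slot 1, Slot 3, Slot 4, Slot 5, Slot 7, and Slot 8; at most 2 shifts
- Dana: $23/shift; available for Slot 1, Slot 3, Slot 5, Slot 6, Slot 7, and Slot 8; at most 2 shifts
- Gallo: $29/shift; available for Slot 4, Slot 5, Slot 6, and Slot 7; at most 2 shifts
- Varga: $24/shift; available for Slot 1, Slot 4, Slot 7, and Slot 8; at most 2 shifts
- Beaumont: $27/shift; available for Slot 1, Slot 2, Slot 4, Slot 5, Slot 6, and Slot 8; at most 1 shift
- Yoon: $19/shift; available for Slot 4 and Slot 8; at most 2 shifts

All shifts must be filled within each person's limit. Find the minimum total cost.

$224

Slot 2 can only be covered by Beaumont, so that assignment is forced.
Picking the cheapest available assistant for each shift independently would cost $204, but that ignores the shift limits.
An optimal schedule: Slot 1→Dana+Varga, Slot 2→Beaumont, Slot 3→Singh, Slot 4→Yoon, Slot 5→Singh, Slot 6→Dana, Slot 7→Varga+Gallo, Slot 8→Yoon.
Total: 23 + 24 + 27 + 18 + 19 + 18 + 23 + 24 + 29 + 19 = $224.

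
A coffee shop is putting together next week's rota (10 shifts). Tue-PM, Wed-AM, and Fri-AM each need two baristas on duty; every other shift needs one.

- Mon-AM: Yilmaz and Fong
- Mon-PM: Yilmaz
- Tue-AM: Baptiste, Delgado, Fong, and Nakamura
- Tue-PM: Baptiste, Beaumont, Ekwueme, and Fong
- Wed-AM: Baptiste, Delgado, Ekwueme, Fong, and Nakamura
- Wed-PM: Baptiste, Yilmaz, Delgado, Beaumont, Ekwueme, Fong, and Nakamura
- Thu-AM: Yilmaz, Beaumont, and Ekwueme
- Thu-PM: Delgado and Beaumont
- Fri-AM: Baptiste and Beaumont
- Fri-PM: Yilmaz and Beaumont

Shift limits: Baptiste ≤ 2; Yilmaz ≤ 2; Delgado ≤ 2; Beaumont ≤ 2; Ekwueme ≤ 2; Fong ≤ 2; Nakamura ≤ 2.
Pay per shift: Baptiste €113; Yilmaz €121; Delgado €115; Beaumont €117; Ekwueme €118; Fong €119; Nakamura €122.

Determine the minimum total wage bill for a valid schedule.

€1528

Mon-PM can only be covered by Yilmaz, so that assignment is forced.
Fri-AM can only be covered by Baptiste and Beaumont, so that assignment is forced.
Picking the cheapest available barista for each shift independently would cost €1503, but that ignores the shift limits.
An optimal schedule: Mon-AM→Yilmaz, Mon-PM→Yilmaz, Tue-AM→Baptiste, Tue-PM→Ekwueme+Fong, Wed-AM→Fong+Nakamura, Wed-PM→Delgado, Thu-AM→Ekwueme, Thu-PM→Delgado, Fri-AM→Baptiste+Beaumont, Fri-PM→Beaumont.
Total: 121 + 121 + 113 + 118 + 119 + 119 + 122 + 115 + 118 + 115 + 113 + 117 + 117 = €1528.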